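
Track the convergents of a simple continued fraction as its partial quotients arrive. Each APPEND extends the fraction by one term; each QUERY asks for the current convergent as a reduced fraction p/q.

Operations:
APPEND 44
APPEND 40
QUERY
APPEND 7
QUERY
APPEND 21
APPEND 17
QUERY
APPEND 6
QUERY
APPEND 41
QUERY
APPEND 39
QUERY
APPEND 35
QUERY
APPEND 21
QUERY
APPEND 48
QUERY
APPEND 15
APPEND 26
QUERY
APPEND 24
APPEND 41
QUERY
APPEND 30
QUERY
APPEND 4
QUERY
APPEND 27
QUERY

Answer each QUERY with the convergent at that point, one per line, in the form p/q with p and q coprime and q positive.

1761/40
12371/281
4458755/101278
27014082/613609
1112036117/25259247
43396422645/985724242
1519986828692/34525607717
31963119825177/726023486299
1535749738437188/34883652950069
601309188844395110/13658384914120753
593235347588780886227/13474992353936172399
17811514916404888452447/404578095836841807376
71839295013208334696015/1631787375701303401903
1957472480273029925244852/44462837239772033658757

APPEND 44: p_0 = 44·1 + 0 = 44, q_0 = 44·0 + 1 = 1 → 44/1
APPEND 40: p_1 = 40·44 + 1 = 1761, q_1 = 40·1 + 0 = 40 → 1761/40
APPEND 7: p_2 = 7·1761 + 44 = 12371, q_2 = 7·40 + 1 = 281 → 12371/281
APPEND 21: p_3 = 21·12371 + 1761 = 261552, q_3 = 21·281 + 40 = 5941 → 261552/5941
APPEND 17: p_4 = 17·261552 + 12371 = 4458755, q_4 = 17·5941 + 281 = 101278 → 4458755/101278
APPEND 6: p_5 = 6·4458755 + 261552 = 27014082, q_5 = 6·101278 + 5941 = 613609 → 27014082/613609
APPEND 41: p_6 = 41·27014082 + 4458755 = 1112036117, q_6 = 41·613609 + 101278 = 25259247 → 1112036117/25259247
APPEND 39: p_7 = 39·1112036117 + 27014082 = 43396422645, q_7 = 39·25259247 + 613609 = 985724242 → 43396422645/985724242
APPEND 35: p_8 = 35·43396422645 + 1112036117 = 1519986828692, q_8 = 35·985724242 + 25259247 = 34525607717 → 1519986828692/34525607717
APPEND 21: p_9 = 21·1519986828692 + 43396422645 = 31963119825177, q_9 = 21·34525607717 + 985724242 = 726023486299 → 31963119825177/726023486299
APPEND 48: p_10 = 48·31963119825177 + 1519986828692 = 1535749738437188, q_10 = 48·726023486299 + 34525607717 = 34883652950069 → 1535749738437188/34883652950069
APPEND 15: p_11 = 15·1535749738437188 + 31963119825177 = 23068209196382997, q_11 = 15·34883652950069 + 726023486299 = 523980817737334 → 23068209196382997/523980817737334
APPEND 26: p_12 = 26·23068209196382997 + 1535749738437188 = 601309188844395110, q_12 = 26·523980817737334 + 34883652950069 = 13658384914120753 → 601309188844395110/13658384914120753
APPEND 24: p_13 = 24·601309188844395110 + 23068209196382997 = 14454488741461865637, q_13 = 24·13658384914120753 + 523980817737334 = 328325218756635406 → 14454488741461865637/328325218756635406
APPEND 41: p_14 = 41·14454488741461865637 + 601309188844395110 = 593235347588780886227, q_14 = 41·328325218756635406 + 13658384914120753 = 13474992353936172399 → 593235347588780886227/13474992353936172399
APPEND 30: p_15 = 30·593235347588780886227 + 14454488741461865637 = 17811514916404888452447, q_15 = 30·13474992353936172399 + 328325218756635406 = 404578095836841807376 → 17811514916404888452447/404578095836841807376
APPEND 4: p_16 = 4·17811514916404888452447 + 593235347588780886227 = 71839295013208334696015, q_16 = 4·404578095836841807376 + 13474992353936172399 = 1631787375701303401903 → 71839295013208334696015/1631787375701303401903
APPEND 27: p_17 = 27·71839295013208334696015 + 17811514916404888452447 = 1957472480273029925244852, q_17 = 27·1631787375701303401903 + 404578095836841807376 = 44462837239772033658757 → 1957472480273029925244852/44462837239772033658757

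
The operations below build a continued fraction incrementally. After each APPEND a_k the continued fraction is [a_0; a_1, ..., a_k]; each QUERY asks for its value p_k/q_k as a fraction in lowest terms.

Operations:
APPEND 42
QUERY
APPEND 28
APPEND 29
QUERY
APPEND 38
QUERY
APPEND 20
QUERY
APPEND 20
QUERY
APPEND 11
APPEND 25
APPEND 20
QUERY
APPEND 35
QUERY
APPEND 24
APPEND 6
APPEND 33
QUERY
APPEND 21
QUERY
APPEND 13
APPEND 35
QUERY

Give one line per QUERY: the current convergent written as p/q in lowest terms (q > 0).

42/1
34175/813
1299827/30922
26030715/619253
521914127/12415982
2899748424652/68983042195
101635893929747/2417848769182
489344063844659071/11641162356393043
10290979943848201718/244815411454038463
4709813896629343050893/112043268305515295633

APPEND 42: p_0 = 42·1 + 0 = 42, q_0 = 42·0 + 1 = 1 → 42/1
APPEND 28: p_1 = 28·42 + 1 = 1177, q_1 = 28·1 + 0 = 28 → 1177/28
APPEND 29: p_2 = 29·1177 + 42 = 34175, q_2 = 29·28 + 1 = 813 → 34175/813
APPEND 38: p_3 = 38·34175 + 1177 = 1299827, q_3 = 38·813 + 28 = 30922 → 1299827/30922
APPEND 20: p_4 = 20·1299827 + 34175 = 26030715, q_4 = 20·30922 + 813 = 619253 → 26030715/619253
APPEND 20: p_5 = 20·26030715 + 1299827 = 521914127, q_5 = 20·619253 + 30922 = 12415982 → 521914127/12415982
APPEND 11: p_6 = 11·521914127 + 26030715 = 5767086112, q_6 = 11·12415982 + 619253 = 137195055 → 5767086112/137195055
APPEND 25: p_7 = 25·5767086112 + 521914127 = 144699066927, q_7 = 25·137195055 + 12415982 = 3442292357 → 144699066927/3442292357
APPEND 20: p_8 = 20·144699066927 + 5767086112 = 2899748424652, q_8 = 20·3442292357 + 137195055 = 68983042195 → 2899748424652/68983042195
APPEND 35: p_9 = 35·2899748424652 + 144699066927 = 101635893929747, q_9 = 35·68983042195 + 3442292357 = 2417848769182 → 101635893929747/2417848769182
APPEND 24: p_10 = 24·101635893929747 + 2899748424652 = 2442161202738580, q_10 = 24·2417848769182 + 68983042195 = 58097353502563 → 2442161202738580/58097353502563
APPEND 6: p_11 = 6·2442161202738580 + 101635893929747 = 14754603110361227, q_11 = 6·58097353502563 + 2417848769182 = 351001969784560 → 14754603110361227/351001969784560
APPEND 33: p_12 = 33·14754603110361227 + 2442161202738580 = 489344063844659071, q_12 = 33·351001969784560 + 58097353502563 = 11641162356393043 → 489344063844659071/11641162356393043
APPEND 21: p_13 = 21·489344063844659071 + 14754603110361227 = 10290979943848201718, q_13 = 21·11641162356393043 + 351001969784560 = 244815411454038463 → 10290979943848201718/244815411454038463
APPEND 13: p_14 = 13·10290979943848201718 + 489344063844659071 = 134272083333871281405, q_14 = 13·244815411454038463 + 11641162356393043 = 3194241511258893062 → 134272083333871281405/3194241511258893062
APPEND 35: p_15 = 35·134272083333871281405 + 10290979943848201718 = 4709813896629343050893, q_15 = 35·3194241511258893062 + 244815411454038463 = 112043268305515295633 → 4709813896629343050893/112043268305515295633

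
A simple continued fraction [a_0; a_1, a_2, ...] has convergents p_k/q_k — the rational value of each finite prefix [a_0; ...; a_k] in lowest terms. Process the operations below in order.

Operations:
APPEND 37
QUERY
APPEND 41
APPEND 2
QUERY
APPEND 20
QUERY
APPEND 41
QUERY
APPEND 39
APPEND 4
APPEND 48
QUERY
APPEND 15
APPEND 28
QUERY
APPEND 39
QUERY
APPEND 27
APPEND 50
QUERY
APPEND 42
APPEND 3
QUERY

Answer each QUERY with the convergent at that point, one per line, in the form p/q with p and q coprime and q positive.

APPEND 37: p_0 = 37·1 + 0 = 37, q_0 = 37·0 + 1 = 1 → 37/1
APPEND 41: p_1 = 41·37 + 1 = 1518, q_1 = 41·1 + 0 = 41 → 1518/41
APPEND 2: p_2 = 2·1518 + 37 = 3073, q_2 = 2·41 + 1 = 83 → 3073/83
APPEND 20: p_3 = 20·3073 + 1518 = 62978, q_3 = 20·83 + 41 = 1701 → 62978/1701
APPEND 41: p_4 = 41·62978 + 3073 = 2585171, q_4 = 41·1701 + 83 = 69824 → 2585171/69824
APPEND 39: p_5 = 39·2585171 + 62978 = 100884647, q_5 = 39·69824 + 1701 = 2724837 → 100884647/2724837
APPEND 4: p_6 = 4·100884647 + 2585171 = 406123759, q_6 = 4·2724837 + 69824 = 10969172 → 406123759/10969172
APPEND 48: p_7 = 48·406123759 + 100884647 = 19594825079, q_7 = 48·10969172 + 2724837 = 529245093 → 19594825079/529245093
APPEND 15: p_8 = 15·19594825079 + 406123759 = 294328499944, q_8 = 15·529245093 + 10969172 = 7949645567 → 294328499944/7949645567
APPEND 28: p_9 = 28·294328499944 + 19594825079 = 8260792823511, q_9 = 28·7949645567 + 529245093 = 223119320969 → 8260792823511/223119320969
APPEND 39: p_10 = 39·8260792823511 + 294328499944 = 322465248616873, q_10 = 39·223119320969 + 7949645567 = 8709603163358 → 322465248616873/8709603163358
APPEND 27: p_11 = 27·322465248616873 + 8260792823511 = 8714822505479082, q_11 = 27·8709603163358 + 223119320969 = 235382404731635 → 8714822505479082/235382404731635
APPEND 50: p_12 = 50·8714822505479082 + 322465248616873 = 436063590522570973, q_12 = 50·235382404731635 + 8709603163358 = 11777829839745108 → 436063590522570973/11777829839745108
APPEND 42: p_13 = 42·436063590522570973 + 8714822505479082 = 18323385624453459948, q_13 = 42·11777829839745108 + 235382404731635 = 494904235674026171 → 18323385624453459948/494904235674026171
APPEND 3: p_14 = 3·18323385624453459948 + 436063590522570973 = 55406220463882950817, q_14 = 3·494904235674026171 + 11777829839745108 = 1496490536861823621 → 55406220463882950817/1496490536861823621

37/1
3073/83
62978/1701
2585171/69824
19594825079/529245093
8260792823511/223119320969
322465248616873/8709603163358
436063590522570973/11777829839745108
55406220463882950817/1496490536861823621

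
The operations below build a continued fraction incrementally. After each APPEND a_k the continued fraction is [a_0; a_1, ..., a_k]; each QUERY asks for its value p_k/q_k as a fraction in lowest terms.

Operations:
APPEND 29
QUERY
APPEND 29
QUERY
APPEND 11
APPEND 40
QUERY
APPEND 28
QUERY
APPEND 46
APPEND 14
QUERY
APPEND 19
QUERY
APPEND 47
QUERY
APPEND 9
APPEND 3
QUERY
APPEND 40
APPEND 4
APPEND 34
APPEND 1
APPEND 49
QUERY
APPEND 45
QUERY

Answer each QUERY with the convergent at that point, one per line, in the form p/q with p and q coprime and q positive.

29/1
842/29
372482/12829
10438787/359532
6738232363/232077746
128506971581/4426028475
6046565896670/208255416071
169689366021503/5844429735413
48506380010565205373/1670653478987398501
2183757778839212138461/75212838593374410394

APPEND 29: p_0 = 29·1 + 0 = 29, q_0 = 29·0 + 1 = 1 → 29/1
APPEND 29: p_1 = 29·29 + 1 = 842, q_1 = 29·1 + 0 = 29 → 842/29
APPEND 11: p_2 = 11·842 + 29 = 9291, q_2 = 11·29 + 1 = 320 → 9291/320
APPEND 40: p_3 = 40·9291 + 842 = 372482, q_3 = 40·320 + 29 = 12829 → 372482/12829
APPEND 28: p_4 = 28·372482 + 9291 = 10438787, q_4 = 28·12829 + 320 = 359532 → 10438787/359532
APPEND 46: p_5 = 46·10438787 + 372482 = 480556684, q_5 = 46·359532 + 12829 = 16551301 → 480556684/16551301
APPEND 14: p_6 = 14·480556684 + 10438787 = 6738232363, q_6 = 14·16551301 + 359532 = 232077746 → 6738232363/232077746
APPEND 19: p_7 = 19·6738232363 + 480556684 = 128506971581, q_7 = 19·232077746 + 16551301 = 4426028475 → 128506971581/4426028475
APPEND 47: p_8 = 47·128506971581 + 6738232363 = 6046565896670, q_8 = 47·4426028475 + 232077746 = 208255416071 → 6046565896670/208255416071
APPEND 9: p_9 = 9·6046565896670 + 128506971581 = 54547600041611, q_9 = 9·208255416071 + 4426028475 = 1878724773114 → 54547600041611/1878724773114
APPEND 3: p_10 = 3·54547600041611 + 6046565896670 = 169689366021503, q_10 = 3·1878724773114 + 208255416071 = 5844429735413 → 169689366021503/5844429735413
APPEND 40: p_11 = 40·169689366021503 + 54547600041611 = 6842122240901731, q_11 = 40·5844429735413 + 1878724773114 = 235655914189634 → 6842122240901731/235655914189634
APPEND 4: p_12 = 4·6842122240901731 + 169689366021503 = 27538178329628427, q_12 = 4·235655914189634 + 5844429735413 = 948468086493949 → 27538178329628427/948468086493949
APPEND 34: p_13 = 34·27538178329628427 + 6842122240901731 = 943140185448268249, q_13 = 34·948468086493949 + 235655914189634 = 32483570854983900 → 943140185448268249/32483570854983900
APPEND 1: p_14 = 1·943140185448268249 + 27538178329628427 = 970678363777896676, q_14 = 1·32483570854983900 + 948468086493949 = 33432038941477849 → 970678363777896676/33432038941477849
APPEND 49: p_15 = 49·970678363777896676 + 943140185448268249 = 48506380010565205373, q_15 = 49·33432038941477849 + 32483570854983900 = 1670653478987398501 → 48506380010565205373/1670653478987398501
APPEND 45: p_16 = 45·48506380010565205373 + 970678363777896676 = 2183757778839212138461, q_16 = 45·1670653478987398501 + 33432038941477849 = 75212838593374410394 → 2183757778839212138461/75212838593374410394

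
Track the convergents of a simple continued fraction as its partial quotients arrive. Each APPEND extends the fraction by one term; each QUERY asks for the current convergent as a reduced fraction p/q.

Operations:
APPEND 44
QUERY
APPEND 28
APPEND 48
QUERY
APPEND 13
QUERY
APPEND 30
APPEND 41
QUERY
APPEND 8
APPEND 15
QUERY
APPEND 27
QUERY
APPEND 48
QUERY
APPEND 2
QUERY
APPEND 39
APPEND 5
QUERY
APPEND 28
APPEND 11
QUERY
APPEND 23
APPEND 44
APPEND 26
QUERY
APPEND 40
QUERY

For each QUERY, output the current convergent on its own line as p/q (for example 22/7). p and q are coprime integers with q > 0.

APPEND 44: p_0 = 44·1 + 0 = 44, q_0 = 44·0 + 1 = 1 → 44/1
APPEND 28: p_1 = 28·44 + 1 = 1233, q_1 = 28·1 + 0 = 28 → 1233/28
APPEND 48: p_2 = 48·1233 + 44 = 59228, q_2 = 48·28 + 1 = 1345 → 59228/1345
APPEND 13: p_3 = 13·59228 + 1233 = 771197, q_3 = 13·1345 + 28 = 17513 → 771197/17513
APPEND 30: p_4 = 30·771197 + 59228 = 23195138, q_4 = 30·17513 + 1345 = 526735 → 23195138/526735
APPEND 41: p_5 = 41·23195138 + 771197 = 951771855, q_5 = 41·526735 + 17513 = 21613648 → 951771855/21613648
APPEND 8: p_6 = 8·951771855 + 23195138 = 7637369978, q_6 = 8·21613648 + 526735 = 173435919 → 7637369978/173435919
APPEND 15: p_7 = 15·7637369978 + 951771855 = 115512321525, q_7 = 15·173435919 + 21613648 = 2623152433 → 115512321525/2623152433
APPEND 27: p_8 = 27·115512321525 + 7637369978 = 3126470051153, q_8 = 27·2623152433 + 173435919 = 70998551610 → 3126470051153/70998551610
APPEND 48: p_9 = 48·3126470051153 + 115512321525 = 150186074776869, q_9 = 48·70998551610 + 2623152433 = 3410553629713 → 150186074776869/3410553629713
APPEND 2: p_10 = 2·150186074776869 + 3126470051153 = 303498619604891, q_10 = 2·3410553629713 + 70998551610 = 6892105811036 → 303498619604891/6892105811036
APPEND 39: p_11 = 39·303498619604891 + 150186074776869 = 11986632239367618, q_11 = 39·6892105811036 + 3410553629713 = 272202680260117 → 11986632239367618/272202680260117
APPEND 5: p_12 = 5·11986632239367618 + 303498619604891 = 60236659816442981, q_12 = 5·272202680260117 + 6892105811036 = 1367905507111621 → 60236659816442981/1367905507111621
APPEND 28: p_13 = 28·60236659816442981 + 11986632239367618 = 1698613107099771086, q_13 = 28·1367905507111621 + 272202680260117 = 38573556879385505 → 1698613107099771086/38573556879385505
APPEND 11: p_14 = 11·1698613107099771086 + 60236659816442981 = 18744980837913924927, q_14 = 11·38573556879385505 + 1367905507111621 = 425677031180352176 → 18744980837913924927/425677031180352176
APPEND 23: p_15 = 23·18744980837913924927 + 1698613107099771086 = 432833172379120044407, q_15 = 23·425677031180352176 + 38573556879385505 = 9829145274027485553 → 432833172379120044407/9829145274027485553
APPEND 44: p_16 = 44·432833172379120044407 + 18744980837913924927 = 19063404565519195878835, q_16 = 44·9829145274027485553 + 425677031180352176 = 432908069088389716508 → 19063404565519195878835/432908069088389716508
APPEND 26: p_17 = 26·19063404565519195878835 + 432833172379120044407 = 496081351875878212894117, q_17 = 26·432908069088389716508 + 9829145274027485553 = 11265438941572160114761 → 496081351875878212894117/11265438941572160114761
APPEND 40: p_18 = 40·496081351875878212894117 + 19063404565519195878835 = 19862317479600647711643515, q_18 = 40·11265438941572160114761 + 432908069088389716508 = 451050465731974794306948 → 19862317479600647711643515/451050465731974794306948

44/1
59228/1345
771197/17513
951771855/21613648
115512321525/2623152433
3126470051153/70998551610
150186074776869/3410553629713
303498619604891/6892105811036
60236659816442981/1367905507111621
18744980837913924927/425677031180352176
496081351875878212894117/11265438941572160114761
19862317479600647711643515/451050465731974794306948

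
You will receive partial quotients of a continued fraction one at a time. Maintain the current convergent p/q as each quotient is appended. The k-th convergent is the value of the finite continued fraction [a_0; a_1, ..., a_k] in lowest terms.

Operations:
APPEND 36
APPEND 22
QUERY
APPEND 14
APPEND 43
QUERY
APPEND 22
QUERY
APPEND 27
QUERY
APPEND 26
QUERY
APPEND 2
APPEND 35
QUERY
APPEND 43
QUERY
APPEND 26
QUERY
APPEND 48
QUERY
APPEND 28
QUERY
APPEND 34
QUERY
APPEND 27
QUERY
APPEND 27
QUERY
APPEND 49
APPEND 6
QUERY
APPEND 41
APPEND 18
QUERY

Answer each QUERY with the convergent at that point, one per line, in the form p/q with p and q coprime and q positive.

APPEND 36: p_0 = 36·1 + 0 = 36, q_0 = 36·0 + 1 = 1 → 36/1
APPEND 22: p_1 = 22·36 + 1 = 793, q_1 = 22·1 + 0 = 22 → 793/22
APPEND 14: p_2 = 14·793 + 36 = 11138, q_2 = 14·22 + 1 = 309 → 11138/309
APPEND 43: p_3 = 43·11138 + 793 = 479727, q_3 = 43·309 + 22 = 13309 → 479727/13309
APPEND 22: p_4 = 22·479727 + 11138 = 10565132, q_4 = 22·13309 + 309 = 293107 → 10565132/293107
APPEND 27: p_5 = 27·10565132 + 479727 = 285738291, q_5 = 27·293107 + 13309 = 7927198 → 285738291/7927198
APPEND 26: p_6 = 26·285738291 + 10565132 = 7439760698, q_6 = 26·7927198 + 293107 = 206400255 → 7439760698/206400255
APPEND 2: p_7 = 2·7439760698 + 285738291 = 15165259687, q_7 = 2·206400255 + 7927198 = 420727708 → 15165259687/420727708
APPEND 35: p_8 = 35·15165259687 + 7439760698 = 538223849743, q_8 = 35·420727708 + 206400255 = 14931870035 → 538223849743/14931870035
APPEND 43: p_9 = 43·538223849743 + 15165259687 = 23158790798636, q_9 = 43·14931870035 + 420727708 = 642491139213 → 23158790798636/642491139213
APPEND 26: p_10 = 26·23158790798636 + 538223849743 = 602666784614279, q_10 = 26·642491139213 + 14931870035 = 16719701489573 → 602666784614279/16719701489573
APPEND 48: p_11 = 48·602666784614279 + 23158790798636 = 28951164452284028, q_11 = 48·16719701489573 + 642491139213 = 803188162638717 → 28951164452284028/803188162638717
APPEND 28: p_12 = 28·28951164452284028 + 602666784614279 = 811235271448567063, q_12 = 28·803188162638717 + 16719701489573 = 22505988255373649 → 811235271448567063/22505988255373649
APPEND 34: p_13 = 34·811235271448567063 + 28951164452284028 = 27610950393703564170, q_13 = 34·22505988255373649 + 803188162638717 = 766006788845342783 → 27610950393703564170/766006788845342783
APPEND 27: p_14 = 27·27610950393703564170 + 811235271448567063 = 746306895901444799653, q_14 = 27·766006788845342783 + 22505988255373649 = 20704689287079628790 → 746306895901444799653/20704689287079628790
APPEND 27: p_15 = 27·746306895901444799653 + 27610950393703564170 = 20177897139732713154801, q_15 = 27·20704689287079628790 + 766006788845342783 = 559792617539995320113 → 20177897139732713154801/559792617539995320113
APPEND 49: p_16 = 49·20177897139732713154801 + 746306895901444799653 = 989463266742804389384902, q_16 = 49·559792617539995320113 + 20704689287079628790 = 27450542948746850314327 → 989463266742804389384902/27450542948746850314327
APPEND 6: p_17 = 6·989463266742804389384902 + 20177897139732713154801 = 5956957497596559049464213, q_17 = 6·27450542948746850314327 + 559792617539995320113 = 165263050310021097206075 → 5956957497596559049464213/165263050310021097206075
APPEND 41: p_18 = 41·5956957497596559049464213 + 989463266742804389384902 = 245224720668201725417417635, q_18 = 41·165263050310021097206075 + 27450542948746850314327 = 6803235605659611835763402 → 245224720668201725417417635/6803235605659611835763402
APPEND 18: p_19 = 18·245224720668201725417417635 + 5956957497596559049464213 = 4420001929525227616562981643, q_19 = 18·6803235605659611835763402 + 165263050310021097206075 = 122623503952183034140947311 → 4420001929525227616562981643/122623503952183034140947311

793/22
479727/13309
10565132/293107
285738291/7927198
7439760698/206400255
538223849743/14931870035
23158790798636/642491139213
602666784614279/16719701489573
28951164452284028/803188162638717
811235271448567063/22505988255373649
27610950393703564170/766006788845342783
746306895901444799653/20704689287079628790
20177897139732713154801/559792617539995320113
5956957497596559049464213/165263050310021097206075
4420001929525227616562981643/122623503952183034140947311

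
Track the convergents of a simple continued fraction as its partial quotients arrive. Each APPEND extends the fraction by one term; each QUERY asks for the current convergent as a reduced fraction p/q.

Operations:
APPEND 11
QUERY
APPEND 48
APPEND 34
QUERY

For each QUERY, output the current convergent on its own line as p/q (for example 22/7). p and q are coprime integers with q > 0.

11/1
17997/1633

APPEND 11: p_0 = 11·1 + 0 = 11, q_0 = 11·0 + 1 = 1 → 11/1
APPEND 48: p_1 = 48·11 + 1 = 529, q_1 = 48·1 + 0 = 48 → 529/48
APPEND 34: p_2 = 34·529 + 11 = 17997, q_2 = 34·48 + 1 = 1633 → 17997/1633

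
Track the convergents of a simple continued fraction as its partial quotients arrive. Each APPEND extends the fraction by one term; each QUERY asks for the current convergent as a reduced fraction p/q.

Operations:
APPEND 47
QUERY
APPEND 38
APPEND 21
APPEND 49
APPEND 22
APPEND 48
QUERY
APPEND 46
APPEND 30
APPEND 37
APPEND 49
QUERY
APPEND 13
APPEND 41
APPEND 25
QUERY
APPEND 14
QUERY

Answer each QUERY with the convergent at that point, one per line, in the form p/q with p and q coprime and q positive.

APPEND 47: p_0 = 47·1 + 0 = 47, q_0 = 47·0 + 1 = 1 → 47/1
APPEND 38: p_1 = 38·47 + 1 = 1787, q_1 = 38·1 + 0 = 38 → 1787/38
APPEND 21: p_2 = 21·1787 + 47 = 37574, q_2 = 21·38 + 1 = 799 → 37574/799
APPEND 49: p_3 = 49·37574 + 1787 = 1842913, q_3 = 49·799 + 38 = 39189 → 1842913/39189
APPEND 22: p_4 = 22·1842913 + 37574 = 40581660, q_4 = 22·39189 + 799 = 862957 → 40581660/862957
APPEND 48: p_5 = 48·40581660 + 1842913 = 1949762593, q_5 = 48·862957 + 39189 = 41461125 → 1949762593/41461125
APPEND 46: p_6 = 46·1949762593 + 40581660 = 89729660938, q_6 = 46·41461125 + 862957 = 1908074707 → 89729660938/1908074707
APPEND 30: p_7 = 30·89729660938 + 1949762593 = 2693839590733, q_7 = 30·1908074707 + 41461125 = 57283702335 → 2693839590733/57283702335
APPEND 37: p_8 = 37·2693839590733 + 89729660938 = 99761794518059, q_8 = 37·57283702335 + 1908074707 = 2121405061102 → 99761794518059/2121405061102
APPEND 49: p_9 = 49·99761794518059 + 2693839590733 = 4891021770975624, q_9 = 49·2121405061102 + 57283702335 = 104006131696333 → 4891021770975624/104006131696333
APPEND 13: p_10 = 13·4891021770975624 + 99761794518059 = 63683044817201171, q_10 = 13·104006131696333 + 2121405061102 = 1354201117113431 → 63683044817201171/1354201117113431
APPEND 41: p_11 = 41·63683044817201171 + 4891021770975624 = 2615895859276223635, q_11 = 41·1354201117113431 + 104006131696333 = 55626251933347004 → 2615895859276223635/55626251933347004
APPEND 25: p_12 = 25·2615895859276223635 + 63683044817201171 = 65461079526722792046, q_12 = 25·55626251933347004 + 1354201117113431 = 1392010499450788531 → 65461079526722792046/1392010499450788531
APPEND 14: p_13 = 14·65461079526722792046 + 2615895859276223635 = 919071009233395312279, q_13 = 14·1392010499450788531 + 55626251933347004 = 19543773244244386438 → 919071009233395312279/19543773244244386438

47/1
1949762593/41461125
4891021770975624/104006131696333
65461079526722792046/1392010499450788531
919071009233395312279/19543773244244386438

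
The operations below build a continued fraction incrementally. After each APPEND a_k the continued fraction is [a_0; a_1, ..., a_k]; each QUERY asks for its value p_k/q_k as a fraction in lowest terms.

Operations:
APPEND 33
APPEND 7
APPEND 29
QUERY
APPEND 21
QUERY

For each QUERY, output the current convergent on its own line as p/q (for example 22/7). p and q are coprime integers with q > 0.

APPEND 33: p_0 = 33·1 + 0 = 33, q_0 = 33·0 + 1 = 1 → 33/1
APPEND 7: p_1 = 7·33 + 1 = 232, q_1 = 7·1 + 0 = 7 → 232/7
APPEND 29: p_2 = 29·232 + 33 = 6761, q_2 = 29·7 + 1 = 204 → 6761/204
APPEND 21: p_3 = 21·6761 + 232 = 142213, q_3 = 21·204 + 7 = 4291 → 142213/4291

6761/204
142213/4291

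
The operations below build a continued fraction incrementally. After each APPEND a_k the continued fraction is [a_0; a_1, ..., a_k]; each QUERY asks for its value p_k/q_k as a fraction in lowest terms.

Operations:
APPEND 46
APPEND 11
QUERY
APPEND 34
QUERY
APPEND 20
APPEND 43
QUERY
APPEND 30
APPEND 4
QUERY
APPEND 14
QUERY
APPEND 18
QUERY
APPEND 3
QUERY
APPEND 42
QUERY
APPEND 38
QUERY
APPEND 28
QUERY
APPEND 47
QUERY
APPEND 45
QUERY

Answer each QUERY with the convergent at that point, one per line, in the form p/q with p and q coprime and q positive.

APPEND 46: p_0 = 46·1 + 0 = 46, q_0 = 46·0 + 1 = 1 → 46/1
APPEND 11: p_1 = 11·46 + 1 = 507, q_1 = 11·1 + 0 = 11 → 507/11
APPEND 34: p_2 = 34·507 + 46 = 17284, q_2 = 34·11 + 1 = 375 → 17284/375
APPEND 20: p_3 = 20·17284 + 507 = 346187, q_3 = 20·375 + 11 = 7511 → 346187/7511
APPEND 43: p_4 = 43·346187 + 17284 = 14903325, q_4 = 43·7511 + 375 = 323348 → 14903325/323348
APPEND 30: p_5 = 30·14903325 + 346187 = 447445937, q_5 = 30·323348 + 7511 = 9707951 → 447445937/9707951
APPEND 4: p_6 = 4·447445937 + 14903325 = 1804687073, q_6 = 4·9707951 + 323348 = 39155152 → 1804687073/39155152
APPEND 14: p_7 = 14·1804687073 + 447445937 = 25713064959, q_7 = 14·39155152 + 9707951 = 557880079 → 25713064959/557880079
APPEND 18: p_8 = 18·25713064959 + 1804687073 = 464639856335, q_8 = 18·557880079 + 39155152 = 10080996574 → 464639856335/10080996574
APPEND 3: p_9 = 3·464639856335 + 25713064959 = 1419632633964, q_9 = 3·10080996574 + 557880079 = 30800869801 → 1419632633964/30800869801
APPEND 42: p_10 = 42·1419632633964 + 464639856335 = 60089210482823, q_10 = 42·30800869801 + 10080996574 = 1303717528216 → 60089210482823/1303717528216
APPEND 38: p_11 = 38·60089210482823 + 1419632633964 = 2284809630981238, q_11 = 38·1303717528216 + 30800869801 = 49572066942009 → 2284809630981238/49572066942009
APPEND 28: p_12 = 28·2284809630981238 + 60089210482823 = 64034758877957487, q_12 = 28·49572066942009 + 1303717528216 = 1389321591904468 → 64034758877957487/1389321591904468
APPEND 47: p_13 = 47·64034758877957487 + 2284809630981238 = 3011918476894983127, q_13 = 47·1389321591904468 + 49572066942009 = 65347686886452005 → 3011918476894983127/65347686886452005
APPEND 45: p_14 = 45·3011918476894983127 + 64034758877957487 = 135600366219152198202, q_14 = 45·65347686886452005 + 1389321591904468 = 2942035231482244693 → 135600366219152198202/2942035231482244693

507/11
17284/375
14903325/323348
1804687073/39155152
25713064959/557880079
464639856335/10080996574
1419632633964/30800869801
60089210482823/1303717528216
2284809630981238/49572066942009
64034758877957487/1389321591904468
3011918476894983127/65347686886452005
135600366219152198202/2942035231482244693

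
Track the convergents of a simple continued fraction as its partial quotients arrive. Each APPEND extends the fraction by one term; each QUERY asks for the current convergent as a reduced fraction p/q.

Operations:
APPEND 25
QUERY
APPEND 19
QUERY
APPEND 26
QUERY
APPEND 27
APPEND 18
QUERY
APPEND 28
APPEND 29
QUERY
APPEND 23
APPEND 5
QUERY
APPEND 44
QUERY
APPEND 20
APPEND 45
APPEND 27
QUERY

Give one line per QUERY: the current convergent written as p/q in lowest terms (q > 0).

APPEND 25: p_0 = 25·1 + 0 = 25, q_0 = 25·0 + 1 = 1 → 25/1
APPEND 19: p_1 = 19·25 + 1 = 476, q_1 = 19·1 + 0 = 19 → 476/19
APPEND 26: p_2 = 26·476 + 25 = 12401, q_2 = 26·19 + 1 = 495 → 12401/495
APPEND 27: p_3 = 27·12401 + 476 = 335303, q_3 = 27·495 + 19 = 13384 → 335303/13384
APPEND 18: p_4 = 18·335303 + 12401 = 6047855, q_4 = 18·13384 + 495 = 241407 → 6047855/241407
APPEND 28: p_5 = 28·6047855 + 335303 = 169675243, q_5 = 28·241407 + 13384 = 6772780 → 169675243/6772780
APPEND 29: p_6 = 29·169675243 + 6047855 = 4926629902, q_6 = 29·6772780 + 241407 = 196652027 → 4926629902/196652027
APPEND 23: p_7 = 23·4926629902 + 169675243 = 113482162989, q_7 = 23·196652027 + 6772780 = 4529769401 → 113482162989/4529769401
APPEND 5: p_8 = 5·113482162989 + 4926629902 = 572337444847, q_8 = 5·4529769401 + 196652027 = 22845499032 → 572337444847/22845499032
APPEND 44: p_9 = 44·572337444847 + 113482162989 = 25296329736257, q_9 = 44·22845499032 + 4529769401 = 1009731726809 → 25296329736257/1009731726809
APPEND 20: p_10 = 20·25296329736257 + 572337444847 = 506498932169987, q_10 = 20·1009731726809 + 22845499032 = 20217480035212 → 506498932169987/20217480035212
APPEND 45: p_11 = 45·506498932169987 + 25296329736257 = 22817748277385672, q_11 = 45·20217480035212 + 1009731726809 = 910796333311349 → 22817748277385672/910796333311349
APPEND 27: p_12 = 27·22817748277385672 + 506498932169987 = 616585702421583131, q_12 = 27·910796333311349 + 20217480035212 = 24611718479441635 → 616585702421583131/24611718479441635

25/1
476/19
12401/495
6047855/241407
4926629902/196652027
572337444847/22845499032
25296329736257/1009731726809
616585702421583131/24611718479441635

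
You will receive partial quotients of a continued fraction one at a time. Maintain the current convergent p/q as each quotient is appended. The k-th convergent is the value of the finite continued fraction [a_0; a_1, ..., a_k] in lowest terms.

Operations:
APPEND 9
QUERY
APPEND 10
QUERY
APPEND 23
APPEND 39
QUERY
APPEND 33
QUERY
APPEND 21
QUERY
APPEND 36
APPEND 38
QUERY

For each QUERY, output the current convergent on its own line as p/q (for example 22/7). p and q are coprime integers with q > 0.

APPEND 9: p_0 = 9·1 + 0 = 9, q_0 = 9·0 + 1 = 1 → 9/1
APPEND 10: p_1 = 10·9 + 1 = 91, q_1 = 10·1 + 0 = 10 → 91/10
APPEND 23: p_2 = 23·91 + 9 = 2102, q_2 = 23·10 + 1 = 231 → 2102/231
APPEND 39: p_3 = 39·2102 + 91 = 82069, q_3 = 39·231 + 10 = 9019 → 82069/9019
APPEND 33: p_4 = 33·82069 + 2102 = 2710379, q_4 = 33·9019 + 231 = 297858 → 2710379/297858
APPEND 21: p_5 = 21·2710379 + 82069 = 57000028, q_5 = 21·297858 + 9019 = 6264037 → 57000028/6264037
APPEND 36: p_6 = 36·57000028 + 2710379 = 2054711387, q_6 = 36·6264037 + 297858 = 225803190 → 2054711387/225803190
APPEND 38: p_7 = 38·2054711387 + 57000028 = 78136032734, q_7 = 38·225803190 + 6264037 = 8586785257 → 78136032734/8586785257

9/1
91/10
82069/9019
2710379/297858
57000028/6264037
78136032734/8586785257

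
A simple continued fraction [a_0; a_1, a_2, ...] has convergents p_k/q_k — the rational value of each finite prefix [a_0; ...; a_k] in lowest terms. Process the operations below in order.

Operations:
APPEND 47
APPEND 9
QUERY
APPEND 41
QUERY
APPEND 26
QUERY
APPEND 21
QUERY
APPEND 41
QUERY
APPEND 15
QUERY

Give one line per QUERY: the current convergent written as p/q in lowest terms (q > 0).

APPEND 47: p_0 = 47·1 + 0 = 47, q_0 = 47·0 + 1 = 1 → 47/1
APPEND 9: p_1 = 9·47 + 1 = 424, q_1 = 9·1 + 0 = 9 → 424/9
APPEND 41: p_2 = 41·424 + 47 = 17431, q_2 = 41·9 + 1 = 370 → 17431/370
APPEND 26: p_3 = 26·17431 + 424 = 453630, q_3 = 26·370 + 9 = 9629 → 453630/9629
APPEND 21: p_4 = 21·453630 + 17431 = 9543661, q_4 = 21·9629 + 370 = 202579 → 9543661/202579
APPEND 41: p_5 = 41·9543661 + 453630 = 391743731, q_5 = 41·202579 + 9629 = 8315368 → 391743731/8315368
APPEND 15: p_6 = 15·391743731 + 9543661 = 5885699626, q_6 = 15·8315368 + 202579 = 124933099 → 5885699626/124933099

424/9
17431/370
453630/9629
9543661/202579
391743731/8315368
5885699626/124933099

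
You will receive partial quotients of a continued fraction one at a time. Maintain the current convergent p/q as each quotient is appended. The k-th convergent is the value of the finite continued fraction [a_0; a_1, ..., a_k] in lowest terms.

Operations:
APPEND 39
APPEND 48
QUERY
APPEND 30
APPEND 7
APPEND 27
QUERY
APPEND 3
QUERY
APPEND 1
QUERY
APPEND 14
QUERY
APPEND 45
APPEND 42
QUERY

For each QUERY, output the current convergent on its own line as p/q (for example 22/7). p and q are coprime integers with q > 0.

APPEND 39: p_0 = 39·1 + 0 = 39, q_0 = 39·0 + 1 = 1 → 39/1
APPEND 48: p_1 = 48·39 + 1 = 1873, q_1 = 48·1 + 0 = 48 → 1873/48
APPEND 30: p_2 = 30·1873 + 39 = 56229, q_2 = 30·48 + 1 = 1441 → 56229/1441
APPEND 7: p_3 = 7·56229 + 1873 = 395476, q_3 = 7·1441 + 48 = 10135 → 395476/10135
APPEND 27: p_4 = 27·395476 + 56229 = 10734081, q_4 = 27·10135 + 1441 = 275086 → 10734081/275086
APPEND 3: p_5 = 3·10734081 + 395476 = 32597719, q_5 = 3·275086 + 10135 = 835393 → 32597719/835393
APPEND 1: p_6 = 1·32597719 + 10734081 = 43331800, q_6 = 1·835393 + 275086 = 1110479 → 43331800/1110479
APPEND 14: p_7 = 14·43331800 + 32597719 = 639242919, q_7 = 14·1110479 + 835393 = 16382099 → 639242919/16382099
APPEND 45: p_8 = 45·639242919 + 43331800 = 28809263155, q_8 = 45·16382099 + 1110479 = 738304934 → 28809263155/738304934
APPEND 42: p_9 = 42·28809263155 + 639242919 = 1210628295429, q_9 = 42·738304934 + 16382099 = 31025189327 → 1210628295429/31025189327

1873/48
10734081/275086
32597719/835393
43331800/1110479
639242919/16382099
1210628295429/31025189327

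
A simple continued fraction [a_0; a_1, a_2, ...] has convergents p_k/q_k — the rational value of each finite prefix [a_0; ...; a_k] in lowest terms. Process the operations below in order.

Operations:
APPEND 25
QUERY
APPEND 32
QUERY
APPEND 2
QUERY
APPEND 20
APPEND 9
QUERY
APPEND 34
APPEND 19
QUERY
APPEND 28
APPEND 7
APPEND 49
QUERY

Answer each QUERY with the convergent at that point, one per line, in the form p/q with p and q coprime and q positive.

APPEND 25: p_0 = 25·1 + 0 = 25, q_0 = 25·0 + 1 = 1 → 25/1
APPEND 32: p_1 = 32·25 + 1 = 801, q_1 = 32·1 + 0 = 32 → 801/32
APPEND 2: p_2 = 2·801 + 25 = 1627, q_2 = 2·32 + 1 = 65 → 1627/65
APPEND 20: p_3 = 20·1627 + 801 = 33341, q_3 = 20·65 + 32 = 1332 → 33341/1332
APPEND 9: p_4 = 9·33341 + 1627 = 301696, q_4 = 9·1332 + 65 = 12053 → 301696/12053
APPEND 34: p_5 = 34·301696 + 33341 = 10291005, q_5 = 34·12053 + 1332 = 411134 → 10291005/411134
APPEND 19: p_6 = 19·10291005 + 301696 = 195830791, q_6 = 19·411134 + 12053 = 7823599 → 195830791/7823599
APPEND 28: p_7 = 28·195830791 + 10291005 = 5493553153, q_7 = 28·7823599 + 411134 = 219471906 → 5493553153/219471906
APPEND 7: p_8 = 7·5493553153 + 195830791 = 38650702862, q_8 = 7·219471906 + 7823599 = 1544126941 → 38650702862/1544126941
APPEND 49: p_9 = 49·38650702862 + 5493553153 = 1899377993391, q_9 = 49·1544126941 + 219471906 = 75881692015 → 1899377993391/75881692015

25/1
801/32
1627/65
301696/12053
195830791/7823599
1899377993391/75881692015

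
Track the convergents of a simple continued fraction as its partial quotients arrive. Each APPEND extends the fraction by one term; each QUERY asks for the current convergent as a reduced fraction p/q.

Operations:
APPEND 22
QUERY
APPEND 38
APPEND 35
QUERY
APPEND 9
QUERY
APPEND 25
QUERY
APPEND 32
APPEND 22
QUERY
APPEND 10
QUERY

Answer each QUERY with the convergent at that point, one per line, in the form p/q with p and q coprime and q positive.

22/1
29317/1331
264690/12017
6646567/301756
4691652915/213002354
47129483984/2139691749

APPEND 22: p_0 = 22·1 + 0 = 22, q_0 = 22·0 + 1 = 1 → 22/1
APPEND 38: p_1 = 38·22 + 1 = 837, q_1 = 38·1 + 0 = 38 → 837/38
APPEND 35: p_2 = 35·837 + 22 = 29317, q_2 = 35·38 + 1 = 1331 → 29317/1331
APPEND 9: p_3 = 9·29317 + 837 = 264690, q_3 = 9·1331 + 38 = 12017 → 264690/12017
APPEND 25: p_4 = 25·264690 + 29317 = 6646567, q_4 = 25·12017 + 1331 = 301756 → 6646567/301756
APPEND 32: p_5 = 32·6646567 + 264690 = 212954834, q_5 = 32·301756 + 12017 = 9668209 → 212954834/9668209
APPEND 22: p_6 = 22·212954834 + 6646567 = 4691652915, q_6 = 22·9668209 + 301756 = 213002354 → 4691652915/213002354
APPEND 10: p_7 = 10·4691652915 + 212954834 = 47129483984, q_7 = 10·213002354 + 9668209 = 2139691749 → 47129483984/2139691749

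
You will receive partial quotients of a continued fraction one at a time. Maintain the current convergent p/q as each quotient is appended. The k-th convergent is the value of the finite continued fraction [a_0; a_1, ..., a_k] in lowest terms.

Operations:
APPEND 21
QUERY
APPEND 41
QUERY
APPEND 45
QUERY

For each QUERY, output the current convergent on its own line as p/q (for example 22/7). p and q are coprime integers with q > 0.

APPEND 21: p_0 = 21·1 + 0 = 21, q_0 = 21·0 + 1 = 1 → 21/1
APPEND 41: p_1 = 41·21 + 1 = 862, q_1 = 41·1 + 0 = 41 → 862/41
APPEND 45: p_2 = 45·862 + 21 = 38811, q_2 = 45·41 + 1 = 1846 → 38811/1846

21/1
862/41
38811/1846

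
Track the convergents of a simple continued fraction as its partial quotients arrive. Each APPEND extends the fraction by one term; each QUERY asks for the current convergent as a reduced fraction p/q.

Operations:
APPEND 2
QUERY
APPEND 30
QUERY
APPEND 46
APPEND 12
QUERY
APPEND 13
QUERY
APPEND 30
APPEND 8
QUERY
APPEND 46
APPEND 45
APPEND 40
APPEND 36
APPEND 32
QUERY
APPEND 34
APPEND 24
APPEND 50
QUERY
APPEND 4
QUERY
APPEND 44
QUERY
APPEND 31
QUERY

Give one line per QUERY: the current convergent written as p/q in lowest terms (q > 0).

2/1
61/30
33757/16602
441649/217207
106707465/52479703
10232446020264361/5032410132758806
418727026737119900166/205933764814271535277
1683275683030192255009/827850309371950961762
74482857080065579120562/36631347377180113852805
2310651845165063144992431/1136399619001955480398717

APPEND 2: p_0 = 2·1 + 0 = 2, q_0 = 2·0 + 1 = 1 → 2/1
APPEND 30: p_1 = 30·2 + 1 = 61, q_1 = 30·1 + 0 = 30 → 61/30
APPEND 46: p_2 = 46·61 + 2 = 2808, q_2 = 46·30 + 1 = 1381 → 2808/1381
APPEND 12: p_3 = 12·2808 + 61 = 33757, q_3 = 12·1381 + 30 = 16602 → 33757/16602
APPEND 13: p_4 = 13·33757 + 2808 = 441649, q_4 = 13·16602 + 1381 = 217207 → 441649/217207
APPEND 30: p_5 = 30·441649 + 33757 = 13283227, q_5 = 30·217207 + 16602 = 6532812 → 13283227/6532812
APPEND 8: p_6 = 8·13283227 + 441649 = 106707465, q_6 = 8·6532812 + 217207 = 52479703 → 106707465/52479703
APPEND 46: p_7 = 46·106707465 + 13283227 = 4921826617, q_7 = 46·52479703 + 6532812 = 2420599150 → 4921826617/2420599150
APPEND 45: p_8 = 45·4921826617 + 106707465 = 221588905230, q_8 = 45·2420599150 + 52479703 = 108979441453 → 221588905230/108979441453
APPEND 40: p_9 = 40·221588905230 + 4921826617 = 8868478035817, q_9 = 40·108979441453 + 2420599150 = 4361598257270 → 8868478035817/4361598257270
APPEND 36: p_10 = 36·8868478035817 + 221588905230 = 319486798194642, q_10 = 36·4361598257270 + 108979441453 = 157126516703173 → 319486798194642/157126516703173
APPEND 32: p_11 = 32·319486798194642 + 8868478035817 = 10232446020264361, q_11 = 32·157126516703173 + 4361598257270 = 5032410132758806 → 10232446020264361/5032410132758806
APPEND 34: p_12 = 34·10232446020264361 + 319486798194642 = 348222651487182916, q_12 = 34·5032410132758806 + 157126516703173 = 171259071030502577 → 348222651487182916/171259071030502577
APPEND 24: p_13 = 24·348222651487182916 + 10232446020264361 = 8367576081712654345, q_13 = 24·171259071030502577 + 5032410132758806 = 4115250114864820654 → 8367576081712654345/4115250114864820654
APPEND 50: p_14 = 50·8367576081712654345 + 348222651487182916 = 418727026737119900166, q_14 = 50·4115250114864820654 + 171259071030502577 = 205933764814271535277 → 418727026737119900166/205933764814271535277
APPEND 4: p_15 = 4·418727026737119900166 + 8367576081712654345 = 1683275683030192255009, q_15 = 4·205933764814271535277 + 4115250114864820654 = 827850309371950961762 → 1683275683030192255009/827850309371950961762
APPEND 44: p_16 = 44·1683275683030192255009 + 418727026737119900166 = 74482857080065579120562, q_16 = 44·827850309371950961762 + 205933764814271535277 = 36631347377180113852805 → 74482857080065579120562/36631347377180113852805
APPEND 31: p_17 = 31·74482857080065579120562 + 1683275683030192255009 = 2310651845165063144992431, q_17 = 31·36631347377180113852805 + 827850309371950961762 = 1136399619001955480398717 → 2310651845165063144992431/1136399619001955480398717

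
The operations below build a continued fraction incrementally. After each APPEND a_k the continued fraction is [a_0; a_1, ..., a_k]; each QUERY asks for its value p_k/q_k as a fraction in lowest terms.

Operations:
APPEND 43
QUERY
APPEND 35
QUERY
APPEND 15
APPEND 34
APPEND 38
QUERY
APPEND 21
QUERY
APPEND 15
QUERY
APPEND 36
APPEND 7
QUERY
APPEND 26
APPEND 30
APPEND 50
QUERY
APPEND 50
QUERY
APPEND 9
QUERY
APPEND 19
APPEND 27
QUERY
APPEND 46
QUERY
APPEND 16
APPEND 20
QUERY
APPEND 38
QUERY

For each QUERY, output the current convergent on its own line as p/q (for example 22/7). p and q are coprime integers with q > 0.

43/1
1506/35
29321697/681448
616526665/14328327
9277221672/215606353
2351452769671/54648705598
92387597784456353/2147124831656983
4621226411731136411/107399155506632238
41683425303364684052/968739524391347125
21550053719046188285825/500831892735831492676
992099077383300321281349/23056780515967190890709
318894804914420326897029529/7411243183480184905771109
12133897722039824273415909511/281996650292395237305046162

APPEND 43: p_0 = 43·1 + 0 = 43, q_0 = 43·0 + 1 = 1 → 43/1
APPEND 35: p_1 = 35·43 + 1 = 1506, q_1 = 35·1 + 0 = 35 → 1506/35
APPEND 15: p_2 = 15·1506 + 43 = 22633, q_2 = 15·35 + 1 = 526 → 22633/526
APPEND 34: p_3 = 34·22633 + 1506 = 771028, q_3 = 34·526 + 35 = 17919 → 771028/17919
APPEND 38: p_4 = 38·771028 + 22633 = 29321697, q_4 = 38·17919 + 526 = 681448 → 29321697/681448
APPEND 21: p_5 = 21·29321697 + 771028 = 616526665, q_5 = 21·681448 + 17919 = 14328327 → 616526665/14328327
APPEND 15: p_6 = 15·616526665 + 29321697 = 9277221672, q_6 = 15·14328327 + 681448 = 215606353 → 9277221672/215606353
APPEND 36: p_7 = 36·9277221672 + 616526665 = 334596506857, q_7 = 36·215606353 + 14328327 = 7776157035 → 334596506857/7776157035
APPEND 7: p_8 = 7·334596506857 + 9277221672 = 2351452769671, q_8 = 7·7776157035 + 215606353 = 54648705598 → 2351452769671/54648705598
APPEND 26: p_9 = 26·2351452769671 + 334596506857 = 61472368518303, q_9 = 26·54648705598 + 7776157035 = 1428642502583 → 61472368518303/1428642502583
APPEND 30: p_10 = 30·61472368518303 + 2351452769671 = 1846522508318761, q_10 = 30·1428642502583 + 54648705598 = 42913923783088 → 1846522508318761/42913923783088
APPEND 50: p_11 = 50·1846522508318761 + 61472368518303 = 92387597784456353, q_11 = 50·42913923783088 + 1428642502583 = 2147124831656983 → 92387597784456353/2147124831656983
APPEND 50: p_12 = 50·92387597784456353 + 1846522508318761 = 4621226411731136411, q_12 = 50·2147124831656983 + 42913923783088 = 107399155506632238 → 4621226411731136411/107399155506632238
APPEND 9: p_13 = 9·4621226411731136411 + 92387597784456353 = 41683425303364684052, q_13 = 9·107399155506632238 + 2147124831656983 = 968739524391347125 → 41683425303364684052/968739524391347125
APPEND 19: p_14 = 19·41683425303364684052 + 4621226411731136411 = 796606307175660133399, q_14 = 19·968739524391347125 + 107399155506632238 = 18513450118942227613 → 796606307175660133399/18513450118942227613
APPEND 27: p_15 = 27·796606307175660133399 + 41683425303364684052 = 21550053719046188285825, q_15 = 27·18513450118942227613 + 968739524391347125 = 500831892735831492676 → 21550053719046188285825/500831892735831492676
APPEND 46: p_16 = 46·21550053719046188285825 + 796606307175660133399 = 992099077383300321281349, q_16 = 46·500831892735831492676 + 18513450118942227613 = 23056780515967190890709 → 992099077383300321281349/23056780515967190890709
APPEND 16: p_17 = 16·992099077383300321281349 + 21550053719046188285825 = 15895135291851851328787409, q_17 = 16·23056780515967190890709 + 500831892735831492676 = 369409320148210885744020 → 15895135291851851328787409/369409320148210885744020
APPEND 20: p_18 = 20·15895135291851851328787409 + 992099077383300321281349 = 318894804914420326897029529, q_18 = 20·369409320148210885744020 + 23056780515967190890709 = 7411243183480184905771109 → 318894804914420326897029529/7411243183480184905771109
APPEND 38: p_19 = 38·318894804914420326897029529 + 15895135291851851328787409 = 12133897722039824273415909511, q_19 = 38·7411243183480184905771109 + 369409320148210885744020 = 281996650292395237305046162 → 12133897722039824273415909511/281996650292395237305046162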